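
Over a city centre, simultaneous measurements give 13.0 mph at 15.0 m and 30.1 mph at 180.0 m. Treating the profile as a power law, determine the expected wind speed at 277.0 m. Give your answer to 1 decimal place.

34.8 mph

First find α: α = ln(V₂/V₁)/ln(z₂/z₁) = ln(30.1/13.0)/ln(180.0/15.0) = 0.83958/2.48491 = 0.3379
Extrapolate from 180.0 m to 277.0 m: V₃ = 30.1 × (277.0/180.0)^0.3379 = 30.1 × 1.1568 = 34.8192 mph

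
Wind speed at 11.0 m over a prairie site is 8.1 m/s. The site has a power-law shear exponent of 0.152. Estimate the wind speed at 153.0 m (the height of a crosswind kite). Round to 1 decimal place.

Power-law profile: V₂ = V₁ · (z₂/z₁)^α
V₂ = 8.1 × (153.0/11.0)^0.152 = 8.1 × (13.9091)^0.152
    = 8.1 × 1.4920 = 12.0856 m/s

12.1 m/s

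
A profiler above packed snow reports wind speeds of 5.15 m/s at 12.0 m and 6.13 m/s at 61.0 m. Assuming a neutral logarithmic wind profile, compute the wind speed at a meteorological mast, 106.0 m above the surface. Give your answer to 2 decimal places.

Log law: V ∝ ln(z/z₀). From the pair, with r = V₁/V₂ = 0.84013,
ln z₀ = (ln z₁ − r·ln z₂)/(1 − r) = (2.4849 − 0.84013×4.1109)/0.15987 = -6.0597 → z₀ = 0.002335 m
V₃ = V₁ · ln(z₃/z₀)/ln(z₁/z₀) = 5.15 × 10.7232/8.5446 = 6.4630 m/s

6.46 m/s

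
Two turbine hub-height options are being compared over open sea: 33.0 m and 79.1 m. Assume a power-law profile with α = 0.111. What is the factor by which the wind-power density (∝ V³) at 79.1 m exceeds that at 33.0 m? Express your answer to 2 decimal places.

1.34

Speed ratio: V_B/V_A = (z_B/z_A)^α = (79.1/33.0)^0.111 = (2.3970)^0.111 = 1.10190
Power-density ratio: P_B/P_A = (V_B/V_A)³ = (1.10190)³ = 1.33791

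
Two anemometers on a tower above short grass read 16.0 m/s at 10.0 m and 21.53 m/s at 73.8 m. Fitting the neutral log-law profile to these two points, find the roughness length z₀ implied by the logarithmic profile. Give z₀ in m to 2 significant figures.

Log law: V(z) ∝ ln(z/z₀). With r = V₁/V₂ = 16.0/21.53 = 0.74315,
r · ln(z₂/z₀) = ln(z₁/z₀) ⇒ ln z₀ = (ln z₁ − r·ln z₂)/(1 − r)
ln z₀ = (2.30259 − 0.74315×4.30136) / 0.25685 = -3.4805
z₀ = exp(-3.4805) = 0.03079 m

z₀ ≈ 0.031 m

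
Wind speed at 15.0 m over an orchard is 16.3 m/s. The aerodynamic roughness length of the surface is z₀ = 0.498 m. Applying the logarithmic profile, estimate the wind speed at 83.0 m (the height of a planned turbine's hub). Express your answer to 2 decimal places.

Log law: V(z) ∝ ln(z/z₀), so V₂/V₁ = ln(z₂/z₀) / ln(z₁/z₀).
ln(83.0/0.498) = 5.1160, ln(15.0/0.498) = 3.4052
V₂ = 16.3 × 5.1160/3.4052 = 16.3 × 1.5024 = 24.4892 m/s

24.49 m/s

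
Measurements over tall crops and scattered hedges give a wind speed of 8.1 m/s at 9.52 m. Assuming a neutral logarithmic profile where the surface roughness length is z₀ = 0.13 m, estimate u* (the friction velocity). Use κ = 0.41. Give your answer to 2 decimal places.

Log law: V(z) = (u*/κ) · ln(z/z₀) ⇒ u* = κ · V / ln(z/z₀)
u* = 0.41 × 8.1 / ln(9.52/0.13) = 0.41 × 8.1 / 4.2936
   = 3.3210 / 4.2936 = 0.7735 m/s

u* ≈ 0.77 m/s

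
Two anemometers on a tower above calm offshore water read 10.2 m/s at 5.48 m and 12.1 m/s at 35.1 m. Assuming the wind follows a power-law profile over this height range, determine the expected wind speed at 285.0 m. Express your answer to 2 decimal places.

First find α: α = ln(V₂/V₁)/ln(z₂/z₁) = ln(12.1/10.2)/ln(35.1/5.48) = 0.17082/1.85710 = 0.0920
Extrapolate from 35.1 m to 285.0 m: V₃ = 12.1 × (285.0/35.1)^0.0920 = 12.1 × 1.2124 = 14.6705 m/s

14.67 m/s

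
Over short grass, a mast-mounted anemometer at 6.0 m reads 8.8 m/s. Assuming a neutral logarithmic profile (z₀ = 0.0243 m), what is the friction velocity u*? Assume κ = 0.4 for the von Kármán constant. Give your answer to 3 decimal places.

u* ≈ 0.639 m/s

Log law: V(z) = (u*/κ) · ln(z/z₀) ⇒ u* = κ · V / ln(z/z₀)
u* = 0.4 × 8.8 / ln(6.0/0.0243) = 0.4 × 8.8 / 5.5090
   = 3.5200 / 5.5090 = 0.6389 m/s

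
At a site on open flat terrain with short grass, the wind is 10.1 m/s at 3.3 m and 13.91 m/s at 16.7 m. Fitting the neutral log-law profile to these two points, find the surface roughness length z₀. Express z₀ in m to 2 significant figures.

z₀ ≈ 0.045 m

Log law: V(z) ∝ ln(z/z₀). With r = V₁/V₂ = 10.1/13.91 = 0.72610,
r · ln(z₂/z₀) = ln(z₁/z₀) ⇒ ln z₀ = (ln z₁ − r·ln z₂)/(1 − r)
ln z₀ = (1.19392 − 0.72610×2.81541) / 0.27390 = -3.1045
z₀ = exp(-3.1045) = 0.04485 m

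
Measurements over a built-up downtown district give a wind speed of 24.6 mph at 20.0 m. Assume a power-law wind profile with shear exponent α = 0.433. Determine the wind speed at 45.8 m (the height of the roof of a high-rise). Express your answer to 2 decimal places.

Power-law profile: V₂ = V₁ · (z₂/z₁)^α
V₂ = 24.6 × (45.8/20.0)^0.433 = 24.6 × (2.2900)^0.433
    = 24.6 × 1.4316 = 35.2163 mph

35.22 mph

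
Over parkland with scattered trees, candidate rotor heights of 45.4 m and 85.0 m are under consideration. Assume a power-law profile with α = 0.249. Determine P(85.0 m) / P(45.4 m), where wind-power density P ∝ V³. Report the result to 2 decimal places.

1.60

Speed ratio: V_B/V_A = (z_B/z_A)^α = (85.0/45.4)^0.249 = (1.8722)^0.249 = 1.16901
Power-density ratio: P_B/P_A = (V_B/V_A)³ = (1.16901)³ = 1.59755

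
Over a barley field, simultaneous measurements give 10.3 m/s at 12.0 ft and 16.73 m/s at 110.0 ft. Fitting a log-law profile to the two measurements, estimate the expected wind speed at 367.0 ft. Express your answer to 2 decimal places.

20.23 m/s

Log law: V ∝ ln(z/z₀). From the pair, with r = V₁/V₂ = 0.61566,
ln z₀ = (ln z₁ − r·ln z₂)/(1 − r) = (2.4849 − 0.61566×4.7005)/0.38434 = -1.0641 → z₀ = 0.3450 ft
V₃ = V₁ · ln(z₃/z₀)/ln(z₁/z₀) = 10.3 × 6.9695/3.5491 = 20.2268 m/s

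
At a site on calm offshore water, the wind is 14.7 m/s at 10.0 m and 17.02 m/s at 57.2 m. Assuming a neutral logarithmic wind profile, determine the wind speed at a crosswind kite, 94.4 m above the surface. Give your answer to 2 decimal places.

Log law: V ∝ ln(z/z₀). From the pair, with r = V₁/V₂ = 0.86369,
ln z₀ = (ln z₁ − r·ln z₂)/(1 − r) = (2.3026 − 0.86369×4.0466)/0.13631 = -8.7476 → z₀ = 0.0001588 m
V₃ = V₁ · ln(z₃/z₀)/ln(z₁/z₀) = 14.7 × 13.2951/11.0501 = 17.6865 m/s

17.69 m/s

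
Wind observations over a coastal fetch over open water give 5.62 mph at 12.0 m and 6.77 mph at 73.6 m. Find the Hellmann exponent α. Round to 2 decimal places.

Power law: V₂/V₁ = (z₂/z₁)^α ⇒ α = ln(V₂/V₁) / ln(z₂/z₁)
α = ln(6.77/5.62) / ln(73.6/12.0) = ln(1.2046) / ln(6.1333)
  = 0.18617 / 1.81374 = 0.10264

α ≈ 0.10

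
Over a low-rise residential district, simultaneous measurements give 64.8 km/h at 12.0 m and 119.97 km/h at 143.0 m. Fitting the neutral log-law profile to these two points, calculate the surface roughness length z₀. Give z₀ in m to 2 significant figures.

z₀ ≈ 0.65 m

Log law: V(z) ∝ ln(z/z₀). With r = V₁/V₂ = 64.8/119.97 = 0.54014,
r · ln(z₂/z₀) = ln(z₁/z₀) ⇒ ln z₀ = (ln z₁ − r·ln z₂)/(1 − r)
ln z₀ = (2.48491 − 0.54014×4.96284) / 0.45986 = -0.4256
z₀ = exp(-0.4256) = 0.6534 m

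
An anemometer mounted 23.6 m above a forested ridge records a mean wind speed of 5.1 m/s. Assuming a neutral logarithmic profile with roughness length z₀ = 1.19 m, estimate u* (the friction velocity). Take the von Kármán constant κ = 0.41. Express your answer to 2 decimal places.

u* ≈ 0.70 m/s

Log law: V(z) = (u*/κ) · ln(z/z₀) ⇒ u* = κ · V / ln(z/z₀)
u* = 0.41 × 5.1 / ln(23.6/1.19) = 0.41 × 5.1 / 2.9873
   = 2.0910 / 2.9873 = 0.7000 m/s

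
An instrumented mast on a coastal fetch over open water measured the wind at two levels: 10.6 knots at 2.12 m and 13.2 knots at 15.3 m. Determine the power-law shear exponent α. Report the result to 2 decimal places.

α ≈ 0.11

Power law: V₂/V₁ = (z₂/z₁)^α ⇒ α = ln(V₂/V₁) / ln(z₂/z₁)
α = ln(13.2/10.6) / ln(15.3/2.12) = ln(1.2453) / ln(7.2170)
  = 0.21936 / 1.97644 = 0.11099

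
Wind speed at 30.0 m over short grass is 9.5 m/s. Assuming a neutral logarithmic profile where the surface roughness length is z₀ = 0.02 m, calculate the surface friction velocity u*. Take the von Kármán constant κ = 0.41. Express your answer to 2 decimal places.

u* ≈ 0.53 m/s

Log law: V(z) = (u*/κ) · ln(z/z₀) ⇒ u* = κ · V / ln(z/z₀)
u* = 0.41 × 9.5 / ln(30.0/0.02) = 0.41 × 9.5 / 7.3132
   = 3.8950 / 7.3132 = 0.5326 m/s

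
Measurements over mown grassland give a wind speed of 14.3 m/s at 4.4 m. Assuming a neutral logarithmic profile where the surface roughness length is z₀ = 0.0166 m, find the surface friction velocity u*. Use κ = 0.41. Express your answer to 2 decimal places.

Log law: V(z) = (u*/κ) · ln(z/z₀) ⇒ u* = κ · V / ln(z/z₀)
u* = 0.41 × 14.3 / ln(4.4/0.0166) = 0.41 × 14.3 / 5.5800
   = 5.8630 / 5.5800 = 1.0507 m/s

u* ≈ 1.05 m/s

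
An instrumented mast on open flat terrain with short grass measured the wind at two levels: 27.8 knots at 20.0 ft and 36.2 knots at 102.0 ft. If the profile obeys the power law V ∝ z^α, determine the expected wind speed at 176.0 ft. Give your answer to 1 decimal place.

First find α: α = ln(V₂/V₁)/ln(z₂/z₁) = ln(36.2/27.8)/ln(102.0/20.0) = 0.26402/1.62924 = 0.1621
Extrapolate from 102.0 ft to 176.0 ft: V₃ = 36.2 × (176.0/102.0)^0.1621 = 36.2 × 1.0924 = 39.5459 knots

39.5 knots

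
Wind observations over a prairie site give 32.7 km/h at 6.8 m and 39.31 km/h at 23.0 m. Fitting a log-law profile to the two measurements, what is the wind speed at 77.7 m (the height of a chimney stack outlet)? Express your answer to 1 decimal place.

Log law: V ∝ ln(z/z₀). From the pair, with r = V₁/V₂ = 0.83185,
ln z₀ = (ln z₁ − r·ln z₂)/(1 − r) = (1.9169 − 0.83185×3.1355)/0.16815 = -4.1114 → z₀ = 0.01638 m
V₃ = V₁ · ln(z₃/z₀)/ln(z₁/z₀) = 32.7 × 8.4643/6.0283 = 45.9134 km/h

45.9 km/h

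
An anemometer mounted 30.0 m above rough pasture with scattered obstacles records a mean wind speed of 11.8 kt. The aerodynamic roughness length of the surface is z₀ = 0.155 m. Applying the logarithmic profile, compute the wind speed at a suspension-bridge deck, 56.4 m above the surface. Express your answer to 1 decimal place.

13.2 kt

Log law: V(z) ∝ ln(z/z₀), so V₂/V₁ = ln(z₂/z₀) / ln(z₁/z₀).
ln(56.4/0.155) = 5.8968, ln(30.0/0.155) = 5.2655
V₂ = 11.8 × 5.8968/5.2655 = 11.8 × 1.1199 = 13.2147 kt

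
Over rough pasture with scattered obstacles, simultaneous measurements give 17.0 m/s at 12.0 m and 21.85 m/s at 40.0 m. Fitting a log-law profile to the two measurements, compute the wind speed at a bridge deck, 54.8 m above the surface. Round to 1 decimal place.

23.1 m/s

Log law: V ∝ ln(z/z₀). From the pair, with r = V₁/V₂ = 0.77803,
ln z₀ = (ln z₁ − r·ln z₂)/(1 − r) = (2.4849 − 0.77803×3.6889)/0.22197 = -1.7352 → z₀ = 0.1764 m
V₃ = V₁ · ln(z₃/z₀)/ln(z₁/z₀) = 17.0 × 5.7389/4.2201 = 23.1182 m/s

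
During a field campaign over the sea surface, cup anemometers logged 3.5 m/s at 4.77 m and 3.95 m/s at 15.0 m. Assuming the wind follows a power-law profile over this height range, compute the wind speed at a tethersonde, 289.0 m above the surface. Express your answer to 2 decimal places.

5.40 m/s

First find α: α = ln(V₂/V₁)/ln(z₂/z₁) = ln(3.95/3.5)/ln(15.0/4.77) = 0.12095/1.14570 = 0.1056
Extrapolate from 15.0 m to 289.0 m: V₃ = 3.95 × (289.0/15.0)^0.1056 = 3.95 × 1.3666 = 5.3980 m/s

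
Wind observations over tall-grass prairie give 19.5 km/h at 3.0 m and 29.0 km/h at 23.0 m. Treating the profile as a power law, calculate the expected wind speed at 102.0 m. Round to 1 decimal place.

First find α: α = ln(V₂/V₁)/ln(z₂/z₁) = ln(29.0/19.5)/ln(23.0/3.0) = 0.39688/2.03688 = 0.1948
Extrapolate from 23.0 m to 102.0 m: V₃ = 29.0 × (102.0/23.0)^0.1948 = 29.0 × 1.3367 = 38.7650 km/h

38.8 km/h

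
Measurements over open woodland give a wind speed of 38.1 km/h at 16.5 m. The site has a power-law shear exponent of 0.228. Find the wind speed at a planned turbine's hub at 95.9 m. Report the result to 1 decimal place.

Power-law profile: V₂ = V₁ · (z₂/z₁)^α
V₂ = 38.1 × (95.9/16.5)^0.228 = 38.1 × (5.8121)^0.228
    = 38.1 × 1.4937 = 56.9106 km/h

56.9 km/h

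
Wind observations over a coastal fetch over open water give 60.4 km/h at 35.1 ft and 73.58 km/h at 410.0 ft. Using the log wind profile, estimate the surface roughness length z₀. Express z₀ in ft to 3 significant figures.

Log law: V(z) ∝ ln(z/z₀). With r = V₁/V₂ = 60.4/73.58 = 0.82088,
r · ln(z₂/z₀) = ln(z₁/z₀) ⇒ ln z₀ = (ln z₁ − r·ln z₂)/(1 − r)
ln z₀ = (3.55820 − 0.82088×6.01616) / 0.17912 = -7.7059
z₀ = exp(-7.7059) = 0.0004502 ft

z₀ ≈ 0.000450 ft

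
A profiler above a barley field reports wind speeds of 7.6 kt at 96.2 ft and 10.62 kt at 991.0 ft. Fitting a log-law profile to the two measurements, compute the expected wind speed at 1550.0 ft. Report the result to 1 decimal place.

Log law: V ∝ ln(z/z₀). From the pair, with r = V₁/V₂ = 0.71563,
ln z₀ = (ln z₁ − r·ln z₂)/(1 − r) = (4.5664 − 0.71563×6.8987)/0.28437 = -1.3029 → z₀ = 0.2717 ft
V₃ = V₁ · ln(z₃/z₀)/ln(z₁/z₀) = 7.6 × 8.6489/5.8693 = 11.1992 kt

11.2 kt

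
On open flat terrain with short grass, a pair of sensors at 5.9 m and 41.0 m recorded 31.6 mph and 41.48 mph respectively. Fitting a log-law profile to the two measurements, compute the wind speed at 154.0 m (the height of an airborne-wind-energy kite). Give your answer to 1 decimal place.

Log law: V ∝ ln(z/z₀). From the pair, with r = V₁/V₂ = 0.76181,
ln z₀ = (ln z₁ − r·ln z₂)/(1 − r) = (1.7750 − 0.76181×3.7136)/0.23819 = -4.4255 → z₀ = 0.01197 m
V₃ = V₁ · ln(z₃/z₀)/ln(z₁/z₀) = 31.6 × 9.4624/6.2004 = 48.2245 mph

48.2 mph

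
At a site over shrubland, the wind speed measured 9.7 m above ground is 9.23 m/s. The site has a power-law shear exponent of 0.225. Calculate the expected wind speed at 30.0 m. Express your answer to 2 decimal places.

11.90 m/s

Power-law profile: V₂ = V₁ · (z₂/z₁)^α
V₂ = 9.23 × (30.0/9.7)^0.225 = 9.23 × (3.0928)^0.225
    = 9.23 × 1.2892 = 11.8995 m/s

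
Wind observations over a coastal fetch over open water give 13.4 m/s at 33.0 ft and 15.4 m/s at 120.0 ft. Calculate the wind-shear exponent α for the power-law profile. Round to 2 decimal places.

α ≈ 0.11

Power law: V₂/V₁ = (z₂/z₁)^α ⇒ α = ln(V₂/V₁) / ln(z₂/z₁)
α = ln(15.4/13.4) / ln(120.0/33.0) = ln(1.1493) / ln(3.6364)
  = 0.13911 / 1.29098 = 0.10776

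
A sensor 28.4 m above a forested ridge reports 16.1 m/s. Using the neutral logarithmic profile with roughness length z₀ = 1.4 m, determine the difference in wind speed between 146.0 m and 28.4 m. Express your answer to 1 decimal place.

Log law: V₂ = V₁ · ln(z₂/z₀)/ln(z₁/z₀) = 16.1 × 4.6471/3.0099 = 24.8575 m/s
ΔV = 24.8575 − 16.1 = 8.7575 m/s

8.8 m/s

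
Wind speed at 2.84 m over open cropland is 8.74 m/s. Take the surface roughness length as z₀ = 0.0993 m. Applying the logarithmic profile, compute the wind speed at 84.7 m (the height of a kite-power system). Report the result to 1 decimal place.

Log law: V(z) ∝ ln(z/z₀), so V₂/V₁ = ln(z₂/z₀) / ln(z₁/z₀).
ln(84.7/0.0993) = 6.7487, ln(2.84/0.0993) = 3.3534
V₂ = 8.74 × 6.7487/3.3534 = 8.74 × 2.0125 = 17.5892 m/s

17.6 m/s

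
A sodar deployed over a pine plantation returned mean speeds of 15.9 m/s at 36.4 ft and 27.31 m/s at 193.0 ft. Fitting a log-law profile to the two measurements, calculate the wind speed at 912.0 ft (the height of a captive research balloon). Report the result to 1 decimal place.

Log law: V ∝ ln(z/z₀). From the pair, with r = V₁/V₂ = 0.58220,
ln z₀ = (ln z₁ − r·ln z₂)/(1 − r) = (3.5946 − 0.58220×5.2627)/0.41780 = 1.2700 → z₀ = 3.561 ft
V₃ = V₁ · ln(z₃/z₀)/ln(z₁/z₀) = 15.9 × 5.5456/2.3246 = 37.9322 m/s

37.9 m/s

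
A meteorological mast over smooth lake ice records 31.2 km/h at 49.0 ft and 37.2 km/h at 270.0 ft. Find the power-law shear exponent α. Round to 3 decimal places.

Power law: V₂/V₁ = (z₂/z₁)^α ⇒ α = ln(V₂/V₁) / ln(z₂/z₁)
α = ln(37.2/31.2) / ln(270.0/49.0) = ln(1.1923) / ln(5.5102)
  = 0.17589 / 1.70660 = 0.10306

α ≈ 0.103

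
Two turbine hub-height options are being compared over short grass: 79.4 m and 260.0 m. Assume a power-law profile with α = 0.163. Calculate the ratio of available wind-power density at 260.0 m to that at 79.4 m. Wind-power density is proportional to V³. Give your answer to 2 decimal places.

1.79

Speed ratio: V_B/V_A = (z_B/z_A)^α = (260.0/79.4)^0.163 = (3.2746)^0.163 = 1.21330
Power-density ratio: P_B/P_A = (V_B/V_A)³ = (1.21330)³ = 1.78612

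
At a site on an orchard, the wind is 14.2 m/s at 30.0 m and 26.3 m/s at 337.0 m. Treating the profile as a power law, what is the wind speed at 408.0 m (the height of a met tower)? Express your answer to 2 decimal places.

27.61 m/s

First find α: α = ln(V₂/V₁)/ln(z₂/z₁) = ln(26.3/14.2)/ln(337.0/30.0) = 0.61633/2.41889 = 0.2548
Extrapolate from 337.0 m to 408.0 m: V₃ = 26.3 × (408.0/337.0)^0.2548 = 26.3 × 1.0499 = 27.6129 m/s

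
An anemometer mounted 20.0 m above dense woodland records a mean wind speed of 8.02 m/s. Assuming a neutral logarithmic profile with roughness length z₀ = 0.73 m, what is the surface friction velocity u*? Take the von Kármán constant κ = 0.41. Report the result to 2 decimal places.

u* ≈ 0.99 m/s

Log law: V(z) = (u*/κ) · ln(z/z₀) ⇒ u* = κ · V / ln(z/z₀)
u* = 0.41 × 8.02 / ln(20.0/0.73) = 0.41 × 8.02 / 3.3104
   = 3.2882 / 3.3104 = 0.9933 m/s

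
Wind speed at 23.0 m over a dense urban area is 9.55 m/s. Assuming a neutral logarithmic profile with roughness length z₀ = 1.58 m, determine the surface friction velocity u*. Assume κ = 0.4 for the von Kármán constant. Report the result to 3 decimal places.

Log law: V(z) = (u*/κ) · ln(z/z₀) ⇒ u* = κ · V / ln(z/z₀)
u* = 0.4 × 9.55 / ln(23.0/1.58) = 0.4 × 9.55 / 2.6781
   = 3.8200 / 2.6781 = 1.4264 m/s

u* ≈ 1.426 m/s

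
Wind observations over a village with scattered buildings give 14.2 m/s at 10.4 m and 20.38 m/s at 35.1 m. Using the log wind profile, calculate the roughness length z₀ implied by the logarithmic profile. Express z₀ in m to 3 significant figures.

Log law: V(z) ∝ ln(z/z₀). With r = V₁/V₂ = 14.2/20.38 = 0.69676,
r · ln(z₂/z₀) = ln(z₁/z₀) ⇒ ln z₀ = (ln z₁ − r·ln z₂)/(1 − r)
ln z₀ = (2.34181 − 0.69676×3.55820) / 0.30324 = -0.4531
z₀ = exp(-0.4531) = 0.6356 m

z₀ ≈ 0.636 m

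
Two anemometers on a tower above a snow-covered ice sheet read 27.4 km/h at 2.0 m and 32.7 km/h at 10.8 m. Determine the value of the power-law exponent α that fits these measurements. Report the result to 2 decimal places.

α ≈ 0.10

Power law: V₂/V₁ = (z₂/z₁)^α ⇒ α = ln(V₂/V₁) / ln(z₂/z₁)
α = ln(32.7/27.4) / ln(10.8/2.0) = ln(1.1934) / ln(5.4000)
  = 0.17683 / 1.68640 = 0.10486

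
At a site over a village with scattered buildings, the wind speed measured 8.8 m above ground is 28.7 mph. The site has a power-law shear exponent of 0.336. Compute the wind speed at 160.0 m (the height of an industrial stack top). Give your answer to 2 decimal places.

76.05 mph

Power-law profile: V₂ = V₁ · (z₂/z₁)^α
V₂ = 28.7 × (160.0/8.8)^0.336 = 28.7 × (18.1818)^0.336
    = 28.7 × 2.6500 = 76.0536 mph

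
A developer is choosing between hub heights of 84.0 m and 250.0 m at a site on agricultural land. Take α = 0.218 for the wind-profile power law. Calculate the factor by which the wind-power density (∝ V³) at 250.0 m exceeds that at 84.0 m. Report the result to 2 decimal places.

Speed ratio: V_B/V_A = (z_B/z_A)^α = (250.0/84.0)^0.218 = (2.9762)^0.218 = 1.26841
Power-density ratio: P_B/P_A = (V_B/V_A)³ = (1.26841)³ = 2.04068

2.04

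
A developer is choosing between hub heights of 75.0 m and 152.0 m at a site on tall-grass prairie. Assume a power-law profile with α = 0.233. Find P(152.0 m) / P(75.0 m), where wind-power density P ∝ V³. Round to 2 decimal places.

Speed ratio: V_B/V_A = (z_B/z_A)^α = (152.0/75.0)^0.233 = (2.0267)^0.233 = 1.17891
Power-density ratio: P_B/P_A = (V_B/V_A)³ = (1.17891)³ = 1.63848

1.64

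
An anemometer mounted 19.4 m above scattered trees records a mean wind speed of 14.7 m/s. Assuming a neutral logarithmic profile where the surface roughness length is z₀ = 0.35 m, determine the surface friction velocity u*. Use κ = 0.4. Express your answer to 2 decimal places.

u* ≈ 1.46 m/s

Log law: V(z) = (u*/κ) · ln(z/z₀) ⇒ u* = κ · V / ln(z/z₀)
u* = 0.4 × 14.7 / ln(19.4/0.35) = 0.4 × 14.7 / 4.0151
   = 5.8800 / 4.0151 = 1.4645 m/s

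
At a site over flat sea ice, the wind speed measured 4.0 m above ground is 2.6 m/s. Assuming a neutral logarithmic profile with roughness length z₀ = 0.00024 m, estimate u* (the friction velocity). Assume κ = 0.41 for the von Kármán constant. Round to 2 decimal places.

u* ≈ 0.11 m/s

Log law: V(z) = (u*/κ) · ln(z/z₀) ⇒ u* = κ · V / ln(z/z₀)
u* = 0.41 × 2.6 / ln(4.0/0.00024) = 0.41 × 2.6 / 9.7212
   = 1.0660 / 9.7212 = 0.1097 m/s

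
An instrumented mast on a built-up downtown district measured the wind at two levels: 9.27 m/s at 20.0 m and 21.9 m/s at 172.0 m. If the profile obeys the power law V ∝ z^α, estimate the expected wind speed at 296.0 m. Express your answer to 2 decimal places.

First find α: α = ln(V₂/V₁)/ln(z₂/z₁) = ln(21.9/9.27)/ln(172.0/20.0) = 0.85970/2.15176 = 0.3995
Extrapolate from 172.0 m to 296.0 m: V₃ = 21.9 × (296.0/172.0)^0.3995 = 21.9 × 1.2422 = 27.2044 m/s

27.20 m/s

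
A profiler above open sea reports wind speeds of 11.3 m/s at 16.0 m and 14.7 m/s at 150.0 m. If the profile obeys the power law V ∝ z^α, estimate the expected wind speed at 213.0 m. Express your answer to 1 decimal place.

15.3 m/s

First find α: α = ln(V₂/V₁)/ln(z₂/z₁) = ln(14.7/11.3)/ln(150.0/16.0) = 0.26304/2.23805 = 0.1175
Extrapolate from 150.0 m to 213.0 m: V₃ = 14.7 × (213.0/150.0)^0.1175 = 14.7 × 1.0421 = 15.3185 m/s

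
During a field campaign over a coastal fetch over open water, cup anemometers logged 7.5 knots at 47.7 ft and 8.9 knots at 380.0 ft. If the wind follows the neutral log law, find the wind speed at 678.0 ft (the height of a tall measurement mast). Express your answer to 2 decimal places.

9.29 knots

Log law: V ∝ ln(z/z₀). From the pair, with r = V₁/V₂ = 0.84270,
ln z₀ = (ln z₁ − r·ln z₂)/(1 − r) = (3.8649 − 0.84270×5.9402)/0.15730 = -7.2524 → z₀ = 0.0007085 ft
V₃ = V₁ · ln(z₃/z₀)/ln(z₁/z₀) = 7.5 × 13.7716/11.1174 = 9.2906 knots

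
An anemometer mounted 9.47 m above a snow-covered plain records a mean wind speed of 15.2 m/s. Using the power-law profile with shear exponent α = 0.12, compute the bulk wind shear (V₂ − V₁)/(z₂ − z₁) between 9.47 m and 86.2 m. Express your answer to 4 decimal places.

0.0601 m/s/m

Power law: V₂ = V₁ · (z₂/z₁)^α = 15.2 × (9.1024)^0.12 = 19.8126 m/s
ΔV/Δz = (19.8126 − 15.2)/(86.2 − 9.47) = 4.6126/76.7300 = 0.06012 m/s/m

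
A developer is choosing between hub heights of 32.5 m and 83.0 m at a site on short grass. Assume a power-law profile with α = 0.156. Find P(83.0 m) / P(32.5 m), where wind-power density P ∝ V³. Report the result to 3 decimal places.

1.551

Speed ratio: V_B/V_A = (z_B/z_A)^α = (83.0/32.5)^0.156 = (2.5538)^0.156 = 1.15750
Power-density ratio: P_B/P_A = (V_B/V_A)³ = (1.15750)³ = 1.55084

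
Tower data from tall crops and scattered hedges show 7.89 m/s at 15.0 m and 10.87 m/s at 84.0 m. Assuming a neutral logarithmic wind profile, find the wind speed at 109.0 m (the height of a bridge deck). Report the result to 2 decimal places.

11.32 m/s

Log law: V ∝ ln(z/z₀). From the pair, with r = V₁/V₂ = 0.72585,
ln z₀ = (ln z₁ − r·ln z₂)/(1 − r) = (2.7081 − 0.72585×4.4308)/0.27415 = -1.8532 → z₀ = 0.1567 m
V₃ = V₁ · ln(z₃/z₀)/ln(z₁/z₀) = 7.89 × 6.5446/4.5613 = 11.3207 m/s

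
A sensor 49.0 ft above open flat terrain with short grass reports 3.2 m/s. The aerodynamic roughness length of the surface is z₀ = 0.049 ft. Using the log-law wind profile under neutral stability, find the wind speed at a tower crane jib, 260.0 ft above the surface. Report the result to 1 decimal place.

4.0 m/s

Log law: V(z) ∝ ln(z/z₀), so V₂/V₁ = ln(z₂/z₀) / ln(z₁/z₀).
ln(260.0/0.049) = 8.5766, ln(49.0/0.049) = 6.9078
V₂ = 3.2 × 8.5766/6.9078 = 3.2 × 1.2416 = 3.9731 m/s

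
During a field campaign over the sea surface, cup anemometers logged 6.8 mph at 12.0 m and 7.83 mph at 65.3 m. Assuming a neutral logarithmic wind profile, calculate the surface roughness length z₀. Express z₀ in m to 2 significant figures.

Log law: V(z) ∝ ln(z/z₀). With r = V₁/V₂ = 6.8/7.83 = 0.86845,
r · ln(z₂/z₀) = ln(z₁/z₀) ⇒ ln z₀ = (ln z₁ − r·ln z₂)/(1 − r)
ln z₀ = (2.48491 − 0.86845×4.17899) / 0.13155 = -8.6993
z₀ = exp(-8.6993) = 0.0001667 m

z₀ ≈ 0.00017 m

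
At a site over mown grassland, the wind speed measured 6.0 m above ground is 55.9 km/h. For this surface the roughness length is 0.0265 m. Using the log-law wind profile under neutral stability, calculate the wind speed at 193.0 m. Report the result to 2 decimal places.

91.68 km/h

Log law: V(z) ∝ ln(z/z₀), so V₂/V₁ = ln(z₂/z₀) / ln(z₁/z₀).
ln(193.0/0.0265) = 8.8933, ln(6.0/0.0265) = 5.4224
V₂ = 55.9 × 8.8933/5.4224 = 55.9 × 1.6401 = 91.6823 km/h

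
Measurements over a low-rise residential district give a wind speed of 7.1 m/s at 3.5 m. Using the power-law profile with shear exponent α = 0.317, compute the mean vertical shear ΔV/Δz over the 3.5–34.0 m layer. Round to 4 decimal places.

0.2458 m/s/m

Power law: V₂ = V₁ · (z₂/z₁)^α = 7.1 × (9.7143)^0.317 = 14.5971 m/s
ΔV/Δz = (14.5971 − 7.1)/(34.0 − 3.5) = 7.4971/30.5000 = 0.24581 m/s/m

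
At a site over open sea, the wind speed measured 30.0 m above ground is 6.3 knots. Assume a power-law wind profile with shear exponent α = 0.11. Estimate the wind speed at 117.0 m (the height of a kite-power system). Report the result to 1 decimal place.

Power-law profile: V₂ = V₁ · (z₂/z₁)^α
V₂ = 6.3 × (117.0/30.0)^0.11 = 6.3 × (3.9000)^0.11
    = 6.3 × 1.1615 = 7.3174 knots

7.3 knots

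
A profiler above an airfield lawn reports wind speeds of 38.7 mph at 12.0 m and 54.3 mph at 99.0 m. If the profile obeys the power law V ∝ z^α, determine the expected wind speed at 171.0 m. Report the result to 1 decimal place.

First find α: α = ln(V₂/V₁)/ln(z₂/z₁) = ln(54.3/38.7)/ln(99.0/12.0) = 0.33868/2.11021 = 0.1605
Extrapolate from 99.0 m to 171.0 m: V₃ = 54.3 × (171.0/99.0)^0.1605 = 54.3 × 1.0917 = 59.2783 mph

59.3 mph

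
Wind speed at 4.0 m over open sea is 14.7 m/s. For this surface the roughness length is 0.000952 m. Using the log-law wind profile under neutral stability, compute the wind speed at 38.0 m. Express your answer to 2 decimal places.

Log law: V(z) ∝ ln(z/z₀), so V₂/V₁ = ln(z₂/z₀) / ln(z₁/z₀).
ln(38.0/0.000952) = 10.5945, ln(4.0/0.000952) = 8.3432
V₂ = 14.7 × 10.5945/8.3432 = 14.7 × 1.2698 = 18.6666 m/s

18.67 m/s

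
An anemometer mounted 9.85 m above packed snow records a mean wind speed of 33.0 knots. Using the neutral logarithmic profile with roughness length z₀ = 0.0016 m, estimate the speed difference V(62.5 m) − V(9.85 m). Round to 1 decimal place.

Log law: V₂ = V₁ · ln(z₂/z₀)/ln(z₁/z₀) = 33.0 × 10.5729/8.7252 = 39.9882 knots
ΔV = 39.9882 − 33.0 = 6.9882 knots

7.0 knots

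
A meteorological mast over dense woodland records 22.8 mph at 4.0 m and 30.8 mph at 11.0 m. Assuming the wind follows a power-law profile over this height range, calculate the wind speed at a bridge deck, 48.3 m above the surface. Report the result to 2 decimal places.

First find α: α = ln(V₂/V₁)/ln(z₂/z₁) = ln(30.8/22.8)/ln(11.0/4.0) = 0.30075/1.01160 = 0.2973
Extrapolate from 11.0 m to 48.3 m: V₃ = 30.8 × (48.3/11.0)^0.2973 = 30.8 × 1.5525 = 47.8173 mph

47.82 mph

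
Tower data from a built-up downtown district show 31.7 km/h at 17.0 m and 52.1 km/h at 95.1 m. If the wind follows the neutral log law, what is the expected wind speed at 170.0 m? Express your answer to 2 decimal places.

Log law: V ∝ ln(z/z₀). From the pair, with r = V₁/V₂ = 0.60845,
ln z₀ = (ln z₁ − r·ln z₂)/(1 − r) = (2.8332 − 0.60845×4.5549)/0.39155 = 0.1578 → z₀ = 1.171 m
V₃ = V₁ · ln(z₃/z₀)/ln(z₁/z₀) = 31.7 × 4.9780/2.6754 = 58.9825 km/h

58.98 km/h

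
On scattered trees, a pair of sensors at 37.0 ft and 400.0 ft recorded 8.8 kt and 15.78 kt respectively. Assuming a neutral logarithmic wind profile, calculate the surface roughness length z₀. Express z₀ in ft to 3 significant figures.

Log law: V(z) ∝ ln(z/z₀). With r = V₁/V₂ = 8.8/15.78 = 0.55767,
r · ln(z₂/z₀) = ln(z₁/z₀) ⇒ ln z₀ = (ln z₁ − r·ln z₂)/(1 − r)
ln z₀ = (3.61092 − 0.55767×5.99146) / 0.44233 = 0.6097
z₀ = exp(0.6097) = 1.840 ft

z₀ ≈ 1.84 ft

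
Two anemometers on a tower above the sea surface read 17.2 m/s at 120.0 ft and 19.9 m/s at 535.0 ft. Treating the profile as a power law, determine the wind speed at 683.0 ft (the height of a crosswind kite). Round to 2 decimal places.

First find α: α = ln(V₂/V₁)/ln(z₂/z₁) = ln(19.9/17.2)/ln(535.0/120.0) = 0.14581/1.49478 = 0.0975
Extrapolate from 535.0 ft to 683.0 ft: V₃ = 19.9 × (683.0/535.0)^0.0975 = 19.9 × 1.0241 = 20.3798 m/s

20.38 m/s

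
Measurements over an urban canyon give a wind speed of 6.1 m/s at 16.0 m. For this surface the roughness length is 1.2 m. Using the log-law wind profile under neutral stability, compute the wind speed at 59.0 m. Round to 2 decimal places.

Log law: V(z) ∝ ln(z/z₀), so V₂/V₁ = ln(z₂/z₀) / ln(z₁/z₀).
ln(59.0/1.2) = 3.8952, ln(16.0/1.2) = 2.5903
V₂ = 6.1 × 3.8952/2.5903 = 6.1 × 1.5038 = 9.1731 m/s

9.17 m/s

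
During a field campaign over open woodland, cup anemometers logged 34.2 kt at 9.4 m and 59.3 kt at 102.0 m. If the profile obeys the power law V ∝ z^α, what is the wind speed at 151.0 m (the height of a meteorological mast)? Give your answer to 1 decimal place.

64.9 kt

First find α: α = ln(V₂/V₁)/ln(z₂/z₁) = ln(59.3/34.2)/ln(102.0/9.4) = 0.55038/2.38426 = 0.2308
Extrapolate from 102.0 m to 151.0 m: V₃ = 59.3 × (151.0/102.0)^0.2308 = 59.3 × 1.0948 = 64.9209 kt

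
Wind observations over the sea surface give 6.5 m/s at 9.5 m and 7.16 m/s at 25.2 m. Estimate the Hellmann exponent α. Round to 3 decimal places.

Power law: V₂/V₁ = (z₂/z₁)^α ⇒ α = ln(V₂/V₁) / ln(z₂/z₁)
α = ln(7.16/6.5) / ln(25.2/9.5) = ln(1.1015) / ln(2.6526)
  = 0.09671 / 0.97555 = 0.09913

α ≈ 0.099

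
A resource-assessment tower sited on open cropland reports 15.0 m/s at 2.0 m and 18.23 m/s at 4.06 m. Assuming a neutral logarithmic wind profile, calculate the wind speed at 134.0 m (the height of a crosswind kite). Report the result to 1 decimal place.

34.2 m/s

Log law: V ∝ ln(z/z₀). From the pair, with r = V₁/V₂ = 0.82282,
ln z₀ = (ln z₁ − r·ln z₂)/(1 − r) = (0.6931 − 0.82282×1.4012)/0.17718 = -2.5949 → z₀ = 0.07465 m
V₃ = V₁ · ln(z₃/z₀)/ln(z₁/z₀) = 15.0 × 7.4928/3.2881 = 34.1815 m/s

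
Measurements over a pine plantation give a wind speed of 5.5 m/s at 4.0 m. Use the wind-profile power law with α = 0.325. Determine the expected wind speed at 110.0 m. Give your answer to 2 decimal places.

Power-law profile: V₂ = V₁ · (z₂/z₁)^α
V₂ = 5.5 × (110.0/4.0)^0.325 = 5.5 × (27.5000)^0.325
    = 5.5 × 2.9362 = 16.1490 m/s

16.15 m/s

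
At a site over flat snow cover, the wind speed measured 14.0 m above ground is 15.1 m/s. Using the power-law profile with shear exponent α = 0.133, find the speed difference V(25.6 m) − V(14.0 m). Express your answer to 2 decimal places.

1.26 m/s

Power law: V₂ = V₁ · (z₂/z₁)^α = 15.1 × (1.8286)^0.133 = 16.3621 m/s
ΔV = 16.3621 − 15.1 = 1.2621 m/s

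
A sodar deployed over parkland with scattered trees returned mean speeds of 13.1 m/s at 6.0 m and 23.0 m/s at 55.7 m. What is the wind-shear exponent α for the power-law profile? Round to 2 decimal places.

Power law: V₂/V₁ = (z₂/z₁)^α ⇒ α = ln(V₂/V₁) / ln(z₂/z₁)
α = ln(23.0/13.1) / ln(55.7/6.0) = ln(1.7557) / ln(9.2833)
  = 0.56288 / 2.22822 = 0.25262

α ≈ 0.25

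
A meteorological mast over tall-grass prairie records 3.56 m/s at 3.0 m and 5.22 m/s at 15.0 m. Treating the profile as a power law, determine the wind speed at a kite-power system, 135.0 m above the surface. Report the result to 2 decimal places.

First find α: α = ln(V₂/V₁)/ln(z₂/z₁) = ln(5.22/3.56)/ln(15.0/3.0) = 0.38274/1.60944 = 0.2378
Extrapolate from 15.0 m to 135.0 m: V₃ = 5.22 × (135.0/15.0)^0.2378 = 5.22 × 1.6863 = 8.8023 m/s

8.80 m/s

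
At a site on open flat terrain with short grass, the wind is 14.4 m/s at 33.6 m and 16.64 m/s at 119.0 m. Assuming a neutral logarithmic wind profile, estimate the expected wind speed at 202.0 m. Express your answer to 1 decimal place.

Log law: V ∝ ln(z/z₀). From the pair, with r = V₁/V₂ = 0.86538,
ln z₀ = (ln z₁ − r·ln z₂)/(1 − r) = (3.5145 − 0.86538×4.7791)/0.13462 = -4.6150 → z₀ = 0.009902 m
V₃ = V₁ · ln(z₃/z₀)/ln(z₁/z₀) = 14.4 × 9.9233/8.1296 = 17.5773 m/s

17.6 m/s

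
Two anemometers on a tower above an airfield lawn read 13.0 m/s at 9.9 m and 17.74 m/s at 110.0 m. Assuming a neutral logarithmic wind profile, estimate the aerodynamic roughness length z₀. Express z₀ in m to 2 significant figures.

z₀ ≈ 0.013 m

Log law: V(z) ∝ ln(z/z₀). With r = V₁/V₂ = 13.0/17.74 = 0.73281,
r · ln(z₂/z₀) = ln(z₁/z₀) ⇒ ln z₀ = (ln z₁ − r·ln z₂)/(1 − r)
ln z₀ = (2.29253 − 0.73281×4.70048) / 0.26719 = -4.3115
z₀ = exp(-4.3115) = 0.01341 m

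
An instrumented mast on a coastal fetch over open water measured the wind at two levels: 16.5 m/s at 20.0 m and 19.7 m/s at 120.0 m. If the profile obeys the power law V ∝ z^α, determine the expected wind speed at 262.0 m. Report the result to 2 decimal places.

First find α: α = ln(V₂/V₁)/ln(z₂/z₁) = ln(19.7/16.5)/ln(120.0/20.0) = 0.17726/1.79176 = 0.0989
Extrapolate from 120.0 m to 262.0 m: V₃ = 19.7 × (262.0/120.0)^0.0989 = 19.7 × 1.0803 = 21.2821 m/s

21.28 m/s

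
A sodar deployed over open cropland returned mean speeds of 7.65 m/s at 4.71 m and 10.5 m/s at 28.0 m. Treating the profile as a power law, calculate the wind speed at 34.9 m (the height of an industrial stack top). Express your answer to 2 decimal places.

First find α: α = ln(V₂/V₁)/ln(z₂/z₁) = ln(10.5/7.65)/ln(28.0/4.71) = 0.31667/1.78252 = 0.1777
Extrapolate from 28.0 m to 34.9 m: V₃ = 10.5 × (34.9/28.0)^0.1777 = 10.5 × 1.0399 = 10.9191 m/s

10.92 m/s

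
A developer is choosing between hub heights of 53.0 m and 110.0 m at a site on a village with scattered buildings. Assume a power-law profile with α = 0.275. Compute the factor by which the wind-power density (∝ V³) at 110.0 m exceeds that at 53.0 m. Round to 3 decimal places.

1.827

Speed ratio: V_B/V_A = (z_B/z_A)^α = (110.0/53.0)^0.275 = (2.0755)^0.275 = 1.22238
Power-density ratio: P_B/P_A = (V_B/V_A)³ = (1.22238)³ = 1.82651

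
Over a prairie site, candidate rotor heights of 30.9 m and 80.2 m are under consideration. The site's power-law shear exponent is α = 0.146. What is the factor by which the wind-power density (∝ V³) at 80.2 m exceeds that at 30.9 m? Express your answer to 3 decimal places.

Speed ratio: V_B/V_A = (z_B/z_A)^α = (80.2/30.9)^0.146 = (2.5955)^0.146 = 1.14941
Power-density ratio: P_B/P_A = (V_B/V_A)³ = (1.14941)³ = 1.51854

1.519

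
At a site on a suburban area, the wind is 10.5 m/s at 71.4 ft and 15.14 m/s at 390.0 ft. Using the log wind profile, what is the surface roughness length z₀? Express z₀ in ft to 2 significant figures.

z₀ ≈ 1.5 ft

Log law: V(z) ∝ ln(z/z₀). With r = V₁/V₂ = 10.5/15.14 = 0.69353,
r · ln(z₂/z₀) = ln(z₁/z₀) ⇒ ln z₀ = (ln z₁ − r·ln z₂)/(1 − r)
ln z₀ = (4.26830 − 0.69353×5.96615) / 0.30647 = 0.4262
z₀ = exp(0.4262) = 1.531 ft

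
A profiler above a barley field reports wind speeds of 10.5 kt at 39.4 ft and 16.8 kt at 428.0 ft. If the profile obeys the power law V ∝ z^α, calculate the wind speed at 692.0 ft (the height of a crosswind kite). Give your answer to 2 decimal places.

First find α: α = ln(V₂/V₁)/ln(z₂/z₁) = ln(16.8/10.5)/ln(428.0/39.4) = 0.47000/2.38536 = 0.1970
Extrapolate from 428.0 ft to 692.0 ft: V₃ = 16.8 × (692.0/428.0)^0.1970 = 16.8 × 1.0993 = 18.4682 kt

18.47 kt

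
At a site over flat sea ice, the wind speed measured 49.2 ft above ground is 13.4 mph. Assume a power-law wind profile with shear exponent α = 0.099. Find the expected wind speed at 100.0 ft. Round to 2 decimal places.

Power-law profile: V₂ = V₁ · (z₂/z₁)^α
V₂ = 13.4 × (100.0/49.2)^0.099 = 13.4 × (2.0325)^0.099
    = 13.4 × 1.0727 = 14.3747 mph

14.37 mph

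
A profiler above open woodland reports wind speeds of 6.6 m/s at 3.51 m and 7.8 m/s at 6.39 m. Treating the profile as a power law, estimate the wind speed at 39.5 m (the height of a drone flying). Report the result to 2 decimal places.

12.96 m/s

First find α: α = ln(V₂/V₁)/ln(z₂/z₁) = ln(7.8/6.6)/ln(6.39/3.51) = 0.16705/0.59912 = 0.2788
Extrapolate from 6.39 m to 39.5 m: V₃ = 7.8 × (39.5/6.39)^0.2788 = 7.8 × 1.6618 = 12.9622 m/s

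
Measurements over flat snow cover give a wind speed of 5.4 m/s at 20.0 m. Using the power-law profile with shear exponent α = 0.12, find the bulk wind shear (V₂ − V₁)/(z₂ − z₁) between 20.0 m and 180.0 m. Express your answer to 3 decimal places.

Power law: V₂ = V₁ · (z₂/z₁)^α = 5.4 × (9.0000)^0.12 = 7.0292 m/s
ΔV/Δz = (7.0292 − 5.4)/(180.0 − 20.0) = 1.6292/160.0000 = 0.01018 m/s/m

0.010 m/s/m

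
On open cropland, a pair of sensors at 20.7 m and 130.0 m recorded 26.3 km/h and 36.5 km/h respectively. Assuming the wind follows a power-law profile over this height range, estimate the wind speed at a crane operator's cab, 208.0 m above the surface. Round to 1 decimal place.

39.7 km/h

First find α: α = ln(V₂/V₁)/ln(z₂/z₁) = ln(36.5/26.3)/ln(130.0/20.7) = 0.32774/1.83740 = 0.1784
Extrapolate from 130.0 m to 208.0 m: V₃ = 36.5 × (208.0/130.0)^0.1784 = 36.5 × 1.0875 = 39.6919 km/h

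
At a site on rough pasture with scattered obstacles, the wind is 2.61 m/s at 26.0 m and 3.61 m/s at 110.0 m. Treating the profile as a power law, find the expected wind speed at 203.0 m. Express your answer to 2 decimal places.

4.14 m/s

First find α: α = ln(V₂/V₁)/ln(z₂/z₁) = ln(3.61/2.61)/ln(110.0/26.0) = 0.32436/1.44238 = 0.2249
Extrapolate from 110.0 m to 203.0 m: V₃ = 3.61 × (203.0/110.0)^0.2249 = 3.61 × 1.1477 = 4.1433 m/s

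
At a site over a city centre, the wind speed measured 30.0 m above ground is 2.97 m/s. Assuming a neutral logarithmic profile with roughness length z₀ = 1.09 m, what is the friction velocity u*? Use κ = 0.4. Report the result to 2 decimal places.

u* ≈ 0.36 m/s

Log law: V(z) = (u*/κ) · ln(z/z₀) ⇒ u* = κ · V / ln(z/z₀)
u* = 0.4 × 2.97 / ln(30.0/1.09) = 0.4 × 2.97 / 3.3150
   = 1.1880 / 3.3150 = 0.3584 m/s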